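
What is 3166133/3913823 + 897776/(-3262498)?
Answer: 3407883111293/6384419854927 ≈ 0.53378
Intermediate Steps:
3166133/3913823 + 897776/(-3262498) = 3166133*(1/3913823) + 897776*(-1/3262498) = 3166133/3913823 - 448888/1631249 = 3407883111293/6384419854927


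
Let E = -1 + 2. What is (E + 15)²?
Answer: 256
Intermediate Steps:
E = 1
(E + 15)² = (1 + 15)² = 16² = 256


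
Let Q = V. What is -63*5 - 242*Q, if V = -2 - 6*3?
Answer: 4525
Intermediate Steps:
V = -20 (V = -2 - 18 = -20)
Q = -20
-63*5 - 242*Q = -63*5 - 242*(-20) = -315 + 4840 = 4525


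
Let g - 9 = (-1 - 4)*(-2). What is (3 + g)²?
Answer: 484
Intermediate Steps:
g = 19 (g = 9 + (-1 - 4)*(-2) = 9 - 5*(-2) = 9 + 10 = 19)
(3 + g)² = (3 + 19)² = 22² = 484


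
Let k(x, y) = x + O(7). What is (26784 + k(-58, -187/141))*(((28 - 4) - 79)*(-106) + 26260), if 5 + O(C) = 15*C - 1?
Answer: 860814250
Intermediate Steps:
O(C) = -6 + 15*C (O(C) = -5 + (15*C - 1) = -5 + (-1 + 15*C) = -6 + 15*C)
k(x, y) = 99 + x (k(x, y) = x + (-6 + 15*7) = x + (-6 + 105) = x + 99 = 99 + x)
(26784 + k(-58, -187/141))*(((28 - 4) - 79)*(-106) + 26260) = (26784 + (99 - 58))*(((28 - 4) - 79)*(-106) + 26260) = (26784 + 41)*((24 - 79)*(-106) + 26260) = 26825*(-55*(-106) + 26260) = 26825*(5830 + 26260) = 26825*32090 = 860814250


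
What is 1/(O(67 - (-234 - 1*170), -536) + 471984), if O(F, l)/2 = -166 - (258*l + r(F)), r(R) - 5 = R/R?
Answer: 1/748216 ≈ 1.3365e-6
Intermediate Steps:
r(R) = 6 (r(R) = 5 + R/R = 5 + 1 = 6)
O(F, l) = -344 - 516*l (O(F, l) = 2*(-166 - (258*l + 6)) = 2*(-166 - (6 + 258*l)) = 2*(-166 + (-6 - 258*l)) = 2*(-172 - 258*l) = -344 - 516*l)
1/(O(67 - (-234 - 1*170), -536) + 471984) = 1/((-344 - 516*(-536)) + 471984) = 1/((-344 + 276576) + 471984) = 1/(276232 + 471984) = 1/748216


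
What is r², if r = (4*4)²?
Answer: 65536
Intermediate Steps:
r = 256 (r = 16² = 256)
r² = 256² = 65536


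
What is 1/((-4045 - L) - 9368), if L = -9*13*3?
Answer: -1/13062 ≈ -7.6558e-5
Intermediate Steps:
L = -351 (L = -117*3 = -351)
1/((-4045 - L) - 9368) = 1/((-4045 - 1*(-351)) - 9368) = 1/((-4045 + 351) - 9368) = 1/(-3694 - 9368) = 1/(-13062) = -1/13062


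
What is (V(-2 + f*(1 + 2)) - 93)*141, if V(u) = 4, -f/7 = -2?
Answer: -12549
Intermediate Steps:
f = 14 (f = -7*(-2) = 14)
(V(-2 + f*(1 + 2)) - 93)*141 = (4 - 93)*141 = -89*141 = -12549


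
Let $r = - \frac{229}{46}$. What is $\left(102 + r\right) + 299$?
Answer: $\frac{18217}{46} \approx 396.02$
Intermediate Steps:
$r = - \frac{229}{46}$ ($r = \left(-229\right) \frac{1}{46} = - \frac{229}{46} \approx -4.9783$)
$\left(102 + r\right) + 299 = \left(102 - \frac{229}{46}\right) + 299 = \frac{4463}{46} + 299 = \frac{18217}{46}$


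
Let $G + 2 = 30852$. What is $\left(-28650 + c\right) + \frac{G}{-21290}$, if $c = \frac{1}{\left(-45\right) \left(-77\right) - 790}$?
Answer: $- \frac{163172148996}{5695075} \approx -28651.0$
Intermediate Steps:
$G = 30850$ ($G = -2 + 30852 = 30850$)
$c = \frac{1}{2675}$ ($c = \frac{1}{3465 - 790} = \frac{1}{2675} \approx 0.00037383$)
$\left(-28650 + c\right) + \frac{G}{-21290} = \left(-28650 + \frac{1}{2675}\right) + \frac{30850}{-21290} = - \frac{76638749}{2675} + 30850 \left(- \frac{1}{21290}\right) = - \frac{76638749}{2675} - \frac{3085}{2129} = - \frac{163172148996}{5695075}$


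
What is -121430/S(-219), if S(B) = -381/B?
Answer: -8864390/127 ≈ -69798.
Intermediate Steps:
-121430/S(-219) = -121430/((-381/(-219))) = -121430/((-381*(-1/219))) = -121430/127/73 = -121430*73/127 = -8864390/127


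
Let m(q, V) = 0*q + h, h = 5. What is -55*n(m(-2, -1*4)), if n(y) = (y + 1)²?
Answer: -1980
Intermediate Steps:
m(q, V) = 5 (m(q, V) = 0*q + 5 = 0 + 5 = 5)
n(y) = (1 + y)²
-55*n(m(-2, -1*4)) = -55*(1 + 5)² = -55*6² = -55*36 = -1980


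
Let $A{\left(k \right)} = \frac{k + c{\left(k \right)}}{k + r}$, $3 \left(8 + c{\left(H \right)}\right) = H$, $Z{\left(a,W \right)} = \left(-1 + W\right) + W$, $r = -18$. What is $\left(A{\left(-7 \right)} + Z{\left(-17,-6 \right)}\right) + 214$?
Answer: $\frac{15127}{75} \approx 201.69$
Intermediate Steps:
$Z{\left(a,W \right)} = -1 + 2 W$
$c{\left(H \right)} = -8 + \frac{H}{3}$
$A{\left(k \right)} = \frac{-8 + \frac{4 k}{3}}{-18 + k}$ ($A{\left(k \right)} = \frac{k + \left(-8 + \frac{k}{3}\right)}{k - 18} = \frac{-8 + \frac{4 k}{3}}{-18 + k}$)
$\left(A{\left(-7 \right)} + Z{\left(-17,-6 \right)}\right) + 214 = \left(\frac{4 \left(-6 - 7\right)}{3 \left(-18 - 7\right)} + \left(-1 + 2 \left(-6\right)\right)\right) + 214 = \left(\frac{4}{3} \frac{1}{-25} \left(-13\right) - 13\right) + 214 = \left(\frac{4}{3} \left(- \frac{1}{25}\right) \left(-13\right) - 13\right) + 214 = \left(\frac{52}{75} - 13\right) + 214 = - \frac{923}{75} + 214 = \frac{15127}{75}$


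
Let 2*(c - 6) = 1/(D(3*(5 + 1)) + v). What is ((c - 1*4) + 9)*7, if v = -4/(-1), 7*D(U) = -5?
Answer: 3591/46 ≈ 78.065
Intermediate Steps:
D(U) = -5/7 (D(U) = (1/7)*(-5) = -5/7)
v = 4 (v = -4*(-1) = 4)
c = 283/46 (c = 6 + 1/(2*(-5/7 + 4)) = 6 + 1/(2*(23/7)) = 6 + (1/2)*(7/23) = 6 + 7/46 = 283/46 ≈ 6.1522)
((c - 1*4) + 9)*7 = ((283/46 - 1*4) + 9)*7 = ((283/46 - 4) + 9)*7 = (99/46 + 9)*7 = (513/46)*7 = 3591/46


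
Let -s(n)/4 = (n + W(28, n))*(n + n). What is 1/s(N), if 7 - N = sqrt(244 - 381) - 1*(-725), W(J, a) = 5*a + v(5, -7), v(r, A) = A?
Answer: I/(8*(-3097348*I + 8623*sqrt(137))) ≈ -4.0314e-8 + 1.3137e-9*I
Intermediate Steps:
W(J, a) = -7 + 5*a (W(J, a) = 5*a - 7 = -7 + 5*a)
N = -718 - I*sqrt(137) (N = 7 - (sqrt(244 - 381) - 1*(-725)) = 7 - (sqrt(-137) + 725) = 7 - (I*sqrt(137) + 725) = 7 - (725 + I*sqrt(137)) = 7 + (-725 - I*sqrt(137)) = -718 - I*sqrt(137) ≈ -718.0 - 11.705*I)
s(n) = -8*n*(-7 + 6*n) (s(n) = -4*(n + (-7 + 5*n))*(n + n) = -4*(-7 + 6*n)*2*n = -8*n*(-7 + 6*n))
1/s(N) = 1/(8*(-718 - I*sqrt(137))*(7 - 6*(-718 - I*sqrt(137)))) = 1/(8*(-718 - I*sqrt(137))*(7 + (4308 + 6*I*sqrt(137)))) = 1/(8*(-718 - I*sqrt(137))*(4315 + 6*I*sqrt(137)))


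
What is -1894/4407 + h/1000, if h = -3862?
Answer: -9456917/2203500 ≈ -4.2918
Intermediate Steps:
-1894/4407 + h/1000 = -1894/4407 - 3862/1000 = -1894*1/4407 - 3862*1/1000 = -1894/4407 - 1931/500 = -9456917/2203500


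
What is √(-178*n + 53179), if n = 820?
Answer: 39*I*√61 ≈ 304.6*I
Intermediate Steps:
√(-178*n + 53179) = √(-178*820 + 53179) = √(-145960 + 53179) = √(-92781) = 39*I*√61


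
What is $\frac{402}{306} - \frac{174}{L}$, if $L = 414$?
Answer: $\frac{1048}{1173} \approx 0.89344$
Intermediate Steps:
$\frac{402}{306} - \frac{174}{L} = \frac{402}{306} - \frac{174}{414} = 402 \cdot \frac{1}{306} - \frac{29}{69} = \frac{67}{51} - \frac{29}{69} = \frac{1048}{1173}$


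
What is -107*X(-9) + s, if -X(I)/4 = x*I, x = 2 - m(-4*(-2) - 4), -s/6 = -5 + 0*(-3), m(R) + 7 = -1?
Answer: -38490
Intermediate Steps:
m(R) = -8 (m(R) = -7 - 1 = -8)
s = 30 (s = -6*(-5 + 0*(-3)) = -6*(-5 + 0) = -6*(-5) = 30)
x = 10 (x = 2 - 1*(-8) = 2 + 8 = 10)
X(I) = -40*I
-107*X(-9) + s = -(-4280)*(-9) + 30 = -107*360 + 30 = -38520 + 30 = -38490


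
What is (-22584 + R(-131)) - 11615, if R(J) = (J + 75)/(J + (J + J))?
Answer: -13440151/393 ≈ -34199.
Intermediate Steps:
R(J) = (75 + J)/(3*J) (R(J) = (75 + J)/(J + 2*J) = (75 + J)/((3*J)) = (75 + J)*(1/(3*J)) = (75 + J)/(3*J))
(-22584 + R(-131)) - 11615 = (-22584 + (⅓)*(75 - 131)/(-131)) - 11615 = (-22584 + (⅓)*(-1/131)*(-56)) - 11615 = (-22584 + 56/393) - 11615 = -8875456/393 - 11615 = -13440151/393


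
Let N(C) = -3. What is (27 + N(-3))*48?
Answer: 1152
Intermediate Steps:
(27 + N(-3))*48 = (27 - 3)*48 = 24*48 = 1152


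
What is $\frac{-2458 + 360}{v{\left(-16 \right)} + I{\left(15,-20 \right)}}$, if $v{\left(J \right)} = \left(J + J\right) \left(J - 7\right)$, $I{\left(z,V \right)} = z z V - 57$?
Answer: $\frac{2098}{3821} \approx 0.54907$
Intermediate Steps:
$I{\left(z,V \right)} = -57 + V z^{2}$ ($I{\left(z,V \right)} = z^{2} V - 57 = V z^{2} - 57 = -57 + V z^{2}$)
$v{\left(J \right)} = 2 J \left(-7 + J\right)$
$\frac{-2458 + 360}{v{\left(-16 \right)} + I{\left(15,-20 \right)}} = \frac{-2458 + 360}{2 \left(-16\right) \left(-7 - 16\right) - \left(57 + 20 \cdot 15^{2}\right)} = - \frac{2098}{2 \left(-16\right) \left(-23\right) - 4557} = - \frac{2098}{736 - 4557} = - \frac{2098}{-3821} = \left(-2098\right) \left(- \frac{1}{3821}\right) = \frac{2098}{3821}$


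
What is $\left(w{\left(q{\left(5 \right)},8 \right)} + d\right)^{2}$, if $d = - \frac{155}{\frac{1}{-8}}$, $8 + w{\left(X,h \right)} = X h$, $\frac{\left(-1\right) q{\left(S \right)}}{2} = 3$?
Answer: $1401856$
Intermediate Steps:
$q{\left(S \right)} = -6$ ($q{\left(S \right)} = \left(-2\right) 3 = -6$)
$w{\left(X,h \right)} = -8 + X h$
$d = 1240$ ($d = - \frac{155}{- \frac{1}{8}} = \left(-155\right) \left(-8\right) = 1240$)
$\left(w{\left(q{\left(5 \right)},8 \right)} + d\right)^{2} = \left(\left(-8 - 48\right) + 1240\right)^{2} = \left(-56 + 1240\right)^{2} = 1184^{2} = 1401856$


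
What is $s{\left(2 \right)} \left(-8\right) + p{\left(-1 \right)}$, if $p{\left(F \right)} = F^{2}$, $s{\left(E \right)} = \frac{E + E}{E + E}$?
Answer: $-7$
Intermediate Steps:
$s{\left(E \right)} = 1$ ($s{\left(E \right)} = \frac{2 E}{2 E} = 2 E \frac{1}{2 E} = 1$)
$s{\left(2 \right)} \left(-8\right) + p{\left(-1 \right)} = 1 \left(-8\right) + \left(-1\right)^{2} = -8 + 1 = -7$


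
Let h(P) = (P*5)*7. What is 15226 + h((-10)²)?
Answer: 18726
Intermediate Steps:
h(P) = 35*P (h(P) = (5*P)*7 = 35*P)
15226 + h((-10)²) = 15226 + 35*(-10)² = 15226 + 35*100 = 15226 + 3500 = 18726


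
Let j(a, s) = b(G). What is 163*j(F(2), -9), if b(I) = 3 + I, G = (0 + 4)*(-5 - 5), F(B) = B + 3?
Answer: -6031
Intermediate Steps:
F(B) = 3 + B
G = -40 (G = 4*(-10) = -40)
j(a, s) = -37 (j(a, s) = 3 - 40 = -37)
163*j(F(2), -9) = 163*(-37) = -6031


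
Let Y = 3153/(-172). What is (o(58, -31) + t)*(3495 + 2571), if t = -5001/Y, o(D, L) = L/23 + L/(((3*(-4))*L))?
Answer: 79586606469/48346 ≈ 1.6462e+6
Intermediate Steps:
Y = -3153/172 (Y = 3153*(-1/172) = -3153/172 ≈ -18.331)
o(D, L) = -1/12 + L/23 (o(D, L) = L*(1/23) + L/((-12*L)) = L/23 + L*(-1/(12*L)) = L/23 - 1/12 = -1/12 + L/23)
t = 286724/1051 (t = -5001/(-3153/172) = -5001*(-172/3153) = 286724/1051 ≈ 272.81)
(o(58, -31) + t)*(3495 + 2571) = ((-1/12 + (1/23)*(-31)) + 286724/1051)*(3495 + 2571) = ((-1/12 - 31/23) + 286724/1051)*6066 = (-395/276 + 286724/1051)*6066 = (78720679/290076)*6066 = 79586606469/48346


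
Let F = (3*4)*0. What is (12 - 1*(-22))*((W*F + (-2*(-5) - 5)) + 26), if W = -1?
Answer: 1054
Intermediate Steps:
F = 0 (F = 12*0 = 0)
(12 - 1*(-22))*((W*F + (-2*(-5) - 5)) + 26) = (12 - 1*(-22))*((-1*0 + (-2*(-5) - 5)) + 26) = (12 + 22)*((0 + (10 - 5)) + 26) = 34*((0 + 5) + 26) = 34*(5 + 26) = 34*31 = 1054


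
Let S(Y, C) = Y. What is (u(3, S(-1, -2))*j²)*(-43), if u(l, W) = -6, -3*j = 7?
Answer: 4214/3 ≈ 1404.7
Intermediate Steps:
j = -7/3 (j = -⅓*7 = -7/3 ≈ -2.3333)
(u(3, S(-1, -2))*j²)*(-43) = -6*(-7/3)²*(-43) = -6*49/9*(-43) = -98/3*(-43) = 4214/3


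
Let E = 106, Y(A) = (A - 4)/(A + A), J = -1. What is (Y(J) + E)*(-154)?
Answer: -16709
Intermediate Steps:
Y(A) = (-4 + A)/(2*A) (Y(A) = (-4 + A)/((2*A)) = (-4 + A)*(1/(2*A)) = (-4 + A)/(2*A))
(Y(J) + E)*(-154) = ((½)*(-4 - 1)/(-1) + 106)*(-154) = ((½)*(-1)*(-5) + 106)*(-154) = (5/2 + 106)*(-154) = (217/2)*(-154) = -16709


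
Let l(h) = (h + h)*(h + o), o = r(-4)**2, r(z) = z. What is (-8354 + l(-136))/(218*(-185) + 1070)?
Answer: -12143/19630 ≈ -0.61859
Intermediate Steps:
o = 16 (o = (-4)**2 = 16)
l(h) = 2*h*(16 + h) (l(h) = (h + h)*(h + 16) = (2*h)*(16 + h) = 2*h*(16 + h))
(-8354 + l(-136))/(218*(-185) + 1070) = (-8354 + 2*(-136)*(16 - 136))/(218*(-185) + 1070) = (-8354 + 2*(-136)*(-120))/(-40330 + 1070) = (-8354 + 32640)/(-39260) = 24286*(-1/39260) = -12143/19630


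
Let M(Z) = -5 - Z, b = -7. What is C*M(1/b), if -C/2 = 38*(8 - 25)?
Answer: -43928/7 ≈ -6275.4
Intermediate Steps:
C = 1292 (C = -76*(8 - 25) = -76*(-17) = -2*(-646) = 1292)
C*M(1/b) = 1292*(-5 - 1/(-7)) = 1292*(-5 - 1*(-1/7)) = 1292*(-5 + 1/7) = 1292*(-34/7) = -43928/7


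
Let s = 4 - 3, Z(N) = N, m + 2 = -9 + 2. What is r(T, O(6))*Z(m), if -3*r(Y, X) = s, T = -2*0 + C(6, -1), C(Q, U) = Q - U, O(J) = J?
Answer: 3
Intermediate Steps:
m = -9 (m = -2 + (-9 + 2) = -2 - 7 = -9)
T = 7 (T = -2*0 + (6 - 1*(-1)) = 0 + (6 + 1) = 0 + 7 = 7)
s = 1
r(Y, X) = -⅓ (r(Y, X) = -⅓*1 = -⅓)
r(T, O(6))*Z(m) = -⅓*(-9) = 3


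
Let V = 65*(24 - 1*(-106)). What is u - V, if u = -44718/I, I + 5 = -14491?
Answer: -20407747/2416 ≈ -8446.9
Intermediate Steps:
I = -14496 (I = -5 - 14491 = -14496)
u = 7453/2416 (u = -44718/(-14496) = -44718*(-1/14496) = 7453/2416 ≈ 3.0849)
V = 8450 (V = 65*(24 + 106) = 65*130 = 8450)
u - V = 7453/2416 - 1*8450 = 7453/2416 - 8450 = -20407747/2416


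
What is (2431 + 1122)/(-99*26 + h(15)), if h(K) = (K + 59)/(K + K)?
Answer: -3135/2269 ≈ -1.3817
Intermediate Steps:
h(K) = (59 + K)/(2*K) (h(K) = (59 + K)/((2*K)) = (59 + K)*(1/(2*K)) = (59 + K)/(2*K))
(2431 + 1122)/(-99*26 + h(15)) = (2431 + 1122)/(-99*26 + (1/2)*(59 + 15)/15) = 3553/(-2574 + (1/2)*(1/15)*74) = 3553/(-2574 + 37/15) = 3553/(-38573/15) = 3553*(-15/38573) = -3135/2269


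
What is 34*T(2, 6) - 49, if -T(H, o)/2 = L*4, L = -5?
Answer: 1311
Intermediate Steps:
T(H, o) = 40 (T(H, o) = -(-10)*4 = -2*(-20) = 40)
34*T(2, 6) - 49 = 34*40 - 49 = 1360 - 49 = 1311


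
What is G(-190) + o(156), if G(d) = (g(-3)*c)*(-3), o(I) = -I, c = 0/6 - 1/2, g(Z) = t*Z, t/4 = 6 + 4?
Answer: -336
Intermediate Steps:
t = 40 (t = 4*(6 + 4) = 4*10 = 40)
g(Z) = 40*Z
c = -½ (c = 0*(⅙) - 1*½ = 0 - ½ = -½ ≈ -0.50000)
G(d) = -180 (G(d) = ((40*(-3))*(-½))*(-3) = -120*(-½)*(-3) = 60*(-3) = -180)
G(-190) + o(156) = -180 - 1*156 = -180 - 156 = -336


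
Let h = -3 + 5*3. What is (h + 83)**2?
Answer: 9025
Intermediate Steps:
h = 12 (h = -3 + 15 = 12)
(h + 83)**2 = (12 + 83)**2 = 95**2 = 9025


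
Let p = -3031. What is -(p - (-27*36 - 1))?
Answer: 2058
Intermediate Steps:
-(p - (-27*36 - 1)) = -(-3031 - (-27*36 - 1)) = -(-3031 - (-972 - 1)) = -(-3031 - 1*(-973)) = -(-3031 + 973) = -1*(-2058) = 2058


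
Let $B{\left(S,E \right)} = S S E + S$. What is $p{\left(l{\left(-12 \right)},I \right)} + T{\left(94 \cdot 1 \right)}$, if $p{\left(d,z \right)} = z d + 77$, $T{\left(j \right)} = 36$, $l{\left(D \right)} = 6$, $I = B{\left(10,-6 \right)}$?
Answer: $-3427$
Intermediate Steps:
$B{\left(S,E \right)} = S + E S^{2}$ ($B{\left(S,E \right)} = S^{2} E + S = E S^{2} + S = S + E S^{2}$)
$I = -590$ ($I = 10 \left(1 - 60\right) = 10 \left(-59\right) = -590$)
$p{\left(d,z \right)} = 77 + d z$ ($p{\left(d,z \right)} = d z + 77 = 77 + d z$)
$p{\left(l{\left(-12 \right)},I \right)} + T{\left(94 \cdot 1 \right)} = \left(77 + 6 \left(-590\right)\right) + 36 = \left(77 - 3540\right) + 36 = -3463 + 36 = -3427$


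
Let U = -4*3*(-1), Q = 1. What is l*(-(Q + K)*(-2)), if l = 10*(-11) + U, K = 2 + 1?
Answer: -784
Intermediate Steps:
K = 3
U = 12 (U = -12*(-1) = 12)
l = -98 (l = 10*(-11) + 12 = -110 + 12 = -98)
l*(-(Q + K)*(-2)) = -(-98)*(1 + 3)*(-2) = -(-98)*4*(-2) = -(-98)*(-8) = -98*8 = -784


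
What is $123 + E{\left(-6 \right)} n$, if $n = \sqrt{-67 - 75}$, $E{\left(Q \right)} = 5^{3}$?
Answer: $123 + 125 i \sqrt{142} \approx 123.0 + 1489.5 i$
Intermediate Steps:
$E{\left(Q \right)} = 125$
$n = i \sqrt{142}$ ($n = \sqrt{-142} = i \sqrt{142} \approx 11.916 i$)
$123 + E{\left(-6 \right)} n = 123 + 125 i \sqrt{142}$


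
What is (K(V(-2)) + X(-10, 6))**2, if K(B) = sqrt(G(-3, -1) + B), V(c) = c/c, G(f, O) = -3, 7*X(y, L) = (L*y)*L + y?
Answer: 136802/49 - 740*I*sqrt(2)/7 ≈ 2791.9 - 149.5*I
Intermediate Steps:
X(y, L) = y/7 + y*L**2/7 (X(y, L) = ((L*y)*L + y)/7 = (y*L**2 + y)/7 = (y + y*L**2)/7 = y/7 + y*L**2/7)
V(c) = 1
K(B) = sqrt(-3 + B)
(K(V(-2)) + X(-10, 6))**2 = (sqrt(-3 + 1) + (1/7)*(-10)*(1 + 6**2))**2 = (sqrt(-2) + (1/7)*(-10)*(1 + 36))**2 = (I*sqrt(2) + (1/7)*(-10)*37)**2 = (I*sqrt(2) - 370/7)**2 = (-370/7 + I*sqrt(2))**2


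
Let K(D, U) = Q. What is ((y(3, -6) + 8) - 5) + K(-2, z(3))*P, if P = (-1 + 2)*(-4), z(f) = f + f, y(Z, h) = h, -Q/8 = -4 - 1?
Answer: -163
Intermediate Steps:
Q = 40 (Q = -8*(-4 - 1) = -8*(-5) = 40)
z(f) = 2*f
K(D, U) = 40
P = -4 (P = 1*(-4) = -4)
((y(3, -6) + 8) - 5) + K(-2, z(3))*P = ((-6 + 8) - 5) + 40*(-4) = (2 - 5) - 160 = -3 - 160 = -163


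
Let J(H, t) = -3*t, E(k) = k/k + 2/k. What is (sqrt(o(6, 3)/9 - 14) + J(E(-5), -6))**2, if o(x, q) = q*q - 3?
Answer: 932/3 + 24*I*sqrt(30) ≈ 310.67 + 131.45*I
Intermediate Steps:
o(x, q) = -3 + q**2 (o(x, q) = q**2 - 3 = -3 + q**2)
E(k) = 1 + 2/k
(sqrt(o(6, 3)/9 - 14) + J(E(-5), -6))**2 = (sqrt((-3 + 3**2)/9 - 14) - 3*(-6))**2 = (sqrt((-3 + 9)*(1/9) - 14) + 18)**2 = (sqrt(6*(1/9) - 14) + 18)**2 = (sqrt(2/3 - 14) + 18)**2 = (sqrt(-40/3) + 18)**2 = (2*I*sqrt(30)/3 + 18)**2 = (18 + 2*I*sqrt(30)/3)**2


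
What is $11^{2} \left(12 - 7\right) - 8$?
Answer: $597$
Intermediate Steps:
$11^{2} \left(12 - 7\right) - 8 = 121 \left(12 - 7\right) - 8 = 121 \cdot 5 - 8 = 605 - 8 = 597$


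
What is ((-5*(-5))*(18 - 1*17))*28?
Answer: 700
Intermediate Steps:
((-5*(-5))*(18 - 1*17))*28 = (25*(18 - 17))*28 = (25*1)*28 = 25*28 = 700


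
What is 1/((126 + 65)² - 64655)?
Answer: -1/28174 ≈ -3.5494e-5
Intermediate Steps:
1/((126 + 65)² - 64655) = 1/(191² - 64655) = 1/(36481 - 64655) = 1/(-28174) = -1/28174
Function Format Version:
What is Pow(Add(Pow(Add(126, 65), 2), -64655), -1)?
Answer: Rational(-1, 28174) ≈ -3.5494e-5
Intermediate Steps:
Pow(Add(Pow(Add(126, 65), 2), -64655), -1) = Pow(Add(Pow(191, 2), -64655), -1) = Pow(Add(36481, -64655), -1) = Pow(-28174, -1) = Rational(-1, 28174)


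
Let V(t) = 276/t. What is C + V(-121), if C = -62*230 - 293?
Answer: -1761189/121 ≈ -14555.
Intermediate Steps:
C = -14553 (C = -14260 - 293 = -14553)
C + V(-121) = -14553 + 276/(-121) = -14553 + 276*(-1/121) = -14553 - 276/121 = -1761189/121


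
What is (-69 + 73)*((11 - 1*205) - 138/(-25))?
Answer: -18848/25 ≈ -753.92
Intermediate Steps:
(-69 + 73)*((11 - 1*205) - 138/(-25)) = 4*((11 - 205) - 138*(-1/25)) = 4*(-194 + 138/25) = 4*(-4712/25) = -18848/25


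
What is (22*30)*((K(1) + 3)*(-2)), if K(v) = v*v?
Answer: -5280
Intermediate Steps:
K(v) = v²
(22*30)*((K(1) + 3)*(-2)) = (22*30)*((1² + 3)*(-2)) = 660*((1 + 3)*(-2)) = 660*(4*(-2)) = 660*(-8) = -5280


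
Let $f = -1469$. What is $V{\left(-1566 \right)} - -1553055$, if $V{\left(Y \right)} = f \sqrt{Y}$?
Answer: $1553055 - 4407 i \sqrt{174} \approx 1.5531 \cdot 10^{6} - 58132.0 i$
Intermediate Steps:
$V{\left(Y \right)} = - 1469 \sqrt{Y}$
$V{\left(-1566 \right)} - -1553055 = - 1469 \sqrt{-1566} - -1553055 = - 1469 \cdot 3 i \sqrt{174} + 1553055 = - 4407 i \sqrt{174} + 1553055 = 1553055 - 4407 i \sqrt{174}$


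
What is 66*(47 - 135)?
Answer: -5808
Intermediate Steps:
66*(47 - 135) = 66*(-88) = -5808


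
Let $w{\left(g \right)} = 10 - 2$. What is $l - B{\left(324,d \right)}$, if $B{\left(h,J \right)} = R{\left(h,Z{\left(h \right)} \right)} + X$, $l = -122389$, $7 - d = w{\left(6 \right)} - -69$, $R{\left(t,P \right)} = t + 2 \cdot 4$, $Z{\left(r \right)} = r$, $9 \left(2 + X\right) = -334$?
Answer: $- \frac{1104137}{9} \approx -1.2268 \cdot 10^{5}$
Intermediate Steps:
$w{\left(g \right)} = 8$ ($w{\left(g \right)} = 10 - 2 = 8$)
$X = - \frac{352}{9}$ ($X = -2 + \frac{1}{9} \left(-334\right) = -2 - \frac{334}{9} = - \frac{352}{9} \approx -39.111$)
$R{\left(t,P \right)} = 8 + t$ ($R{\left(t,P \right)} = t + 8 = 8 + t$)
$d = -70$ ($d = 7 - \left(8 - -69\right) = 7 - \left(8 + 69\right) = 7 - 77 = -70$)
$B{\left(h,J \right)} = - \frac{280}{9} + h$ ($B{\left(h,J \right)} = \left(8 + h\right) - \frac{352}{9} = - \frac{280}{9} + h$)
$l - B{\left(324,d \right)} = -122389 - \left(- \frac{280}{9} + 324\right) = -122389 - \frac{2636}{9} = - \frac{1104137}{9}$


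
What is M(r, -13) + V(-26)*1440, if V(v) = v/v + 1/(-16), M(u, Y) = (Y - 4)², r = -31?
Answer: 1639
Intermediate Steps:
M(u, Y) = (-4 + Y)²
V(v) = 15/16 (V(v) = 1 + 1*(-1/16) = 1 - 1/16 = 15/16)
M(r, -13) + V(-26)*1440 = (-4 - 13)² + (15/16)*1440 = (-17)² + 1350 = 289 + 1350 = 1639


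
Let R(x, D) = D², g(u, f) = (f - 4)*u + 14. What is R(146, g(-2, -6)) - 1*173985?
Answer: -172829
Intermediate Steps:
g(u, f) = 14 + u*(-4 + f) (g(u, f) = (-4 + f)*u + 14 = u*(-4 + f) + 14 = 14 + u*(-4 + f))
R(146, g(-2, -6)) - 1*173985 = (14 - 4*(-2) - 6*(-2))² - 1*173985 = (14 + 8 + 12)² - 173985 = 34² - 173985 = 1156 - 173985 = -172829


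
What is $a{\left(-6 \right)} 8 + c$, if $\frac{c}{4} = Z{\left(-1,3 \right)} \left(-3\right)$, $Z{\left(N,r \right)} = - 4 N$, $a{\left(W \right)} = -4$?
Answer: $-80$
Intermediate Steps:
$c = -48$ ($c = 4 \left(-4\right) \left(-1\right) \left(-3\right) = 4 \cdot 4 \left(-3\right) = 4 \left(-12\right) = -48$)
$a{\left(-6 \right)} 8 + c = \left(-4\right) 8 - 48 = -32 - 48 = -80$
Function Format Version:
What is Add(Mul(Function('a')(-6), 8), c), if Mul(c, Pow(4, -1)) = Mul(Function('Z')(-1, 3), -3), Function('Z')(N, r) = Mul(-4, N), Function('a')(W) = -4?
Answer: -80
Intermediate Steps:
c = -48 (c = Mul(4, Mul(Mul(-4, -1), -3)) = Mul(4, Mul(4, -3)) = Mul(4, -12) = -48)
Add(Mul(Function('a')(-6), 8), c) = Add(Mul(-4, 8), -48) = Add(-32, -48) = -80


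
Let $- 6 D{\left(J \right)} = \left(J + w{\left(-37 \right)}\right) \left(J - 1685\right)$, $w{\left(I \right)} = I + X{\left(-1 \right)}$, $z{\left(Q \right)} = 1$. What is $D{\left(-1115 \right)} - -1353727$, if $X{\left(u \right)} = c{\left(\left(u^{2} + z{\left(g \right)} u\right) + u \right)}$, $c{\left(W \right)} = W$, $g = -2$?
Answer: $\frac{2446981}{3} \approx 8.1566 \cdot 10^{5}$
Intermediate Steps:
$X{\left(u \right)} = u^{2} + 2 u$ ($X{\left(u \right)} = \left(u^{2} + 1 u\right) + u = \left(u^{2} + u\right) + u = \left(u + u^{2}\right) + u = u^{2} + 2 u$)
$w{\left(I \right)} = -1 + I$ ($w{\left(I \right)} = I - \left(2 - 1\right) = I - 1 = -1 + I$)
$D{\left(J \right)} = - \frac{\left(-1685 + J\right) \left(-38 + J\right)}{6}$ ($D{\left(J \right)} = - \frac{\left(J - 38\right) \left(J - 1685\right)}{6} = - \frac{\left(J - 38\right) \left(-1685 + J\right)}{6} = - \frac{\left(-38 + J\right) \left(-1685 + J\right)}{6} = - \frac{\left(-1685 + J\right) \left(-38 + J\right)}{6}$)
$D{\left(-1115 \right)} - -1353727 = \left(- \frac{32015}{3} - \frac{\left(-1115\right)^{2}}{6} + \frac{1723}{6} \left(-1115\right)\right) - -1353727 = \left(- \frac{32015}{3} - \frac{1243225}{6} - \frac{1921145}{6}\right) + 1353727 = - \frac{1614200}{3} + 1353727 = \frac{2446981}{3}$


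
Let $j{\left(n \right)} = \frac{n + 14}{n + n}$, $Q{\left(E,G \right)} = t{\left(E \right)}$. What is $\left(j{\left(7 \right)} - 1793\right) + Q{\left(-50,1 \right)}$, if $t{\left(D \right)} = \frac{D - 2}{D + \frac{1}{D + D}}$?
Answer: $- \frac{17908183}{10002} \approx -1790.5$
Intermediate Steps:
$t{\left(D \right)} = \frac{-2 + D}{D + \frac{1}{2 D}}$
$Q{\left(E,G \right)} = \frac{2 E \left(-2 + E\right)}{1 + 2 E^{2}}$
$j{\left(n \right)} = \frac{14 + n}{2 n}$
$\left(j{\left(7 \right)} - 1793\right) + Q{\left(-50,1 \right)} = \left(\frac{14 + 7}{2 \cdot 7} - 1793\right) + 2 \left(-50\right) \frac{1}{1 + 2 \left(-50\right)^{2}} \left(-2 - 50\right) = \left(\frac{1}{2} \cdot \frac{1}{7} \cdot 21 - 1793\right) + 2 \left(-50\right) \frac{1}{1 + 2 \cdot 2500} \left(-52\right) = \left(\frac{3}{2} - 1793\right) + 2 \left(-50\right) \frac{1}{1 + 5000} \left(-52\right) = - \frac{3583}{2} + 2 \left(-50\right) \frac{1}{5001} \left(-52\right) = - \frac{3583}{2} + \frac{5200}{5001} = - \frac{17908183}{10002}$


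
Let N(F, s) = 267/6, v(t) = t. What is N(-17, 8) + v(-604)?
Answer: -1119/2 ≈ -559.50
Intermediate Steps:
N(F, s) = 89/2 (N(F, s) = 267*(1/6) = 89/2)
N(-17, 8) + v(-604) = 89/2 - 604 = -1119/2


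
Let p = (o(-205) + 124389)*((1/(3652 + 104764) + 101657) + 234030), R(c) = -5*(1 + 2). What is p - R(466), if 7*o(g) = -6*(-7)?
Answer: 4527211951466475/108416 ≈ 4.1758e+10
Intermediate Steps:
o(g) = 6 (o(g) = (-6*(-7))/7 = (1/7)*42 = 6)
R(c) = -15 (R(c) = -5*3 = -15)
p = 4527211949840235/108416 (p = (6 + 124389)*((1/(3652 + 104764) + 101657) + 234030) = 124395*((1/108416 + 101657) + 234030) = 124395*(11021245313/108416 + 234030) = 124395*(36393841793/108416) = 4527211949840235/108416 ≈ 4.1758e+10)
p - R(466) = 4527211949840235/108416 - 1*(-15) = 4527211949840235/108416 + 15 = 4527211951466475/108416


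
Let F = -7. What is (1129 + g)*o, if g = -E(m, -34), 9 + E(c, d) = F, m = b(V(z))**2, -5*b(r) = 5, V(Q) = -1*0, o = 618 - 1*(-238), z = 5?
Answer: 980120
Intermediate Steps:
o = 856 (o = 618 + 238 = 856)
V(Q) = 0
b(r) = -1 (b(r) = -1/5*5 = -1)
m = 1 (m = (-1)**2 = 1)
E(c, d) = -16 (E(c, d) = -9 - 7 = -16)
g = 16 (g = -1*(-16) = 16)
(1129 + g)*o = (1129 + 16)*856 = 1145*856 = 980120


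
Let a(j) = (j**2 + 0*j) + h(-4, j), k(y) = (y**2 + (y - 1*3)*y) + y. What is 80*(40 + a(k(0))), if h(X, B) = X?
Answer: 2880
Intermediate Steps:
k(y) = y + y**2 + y*(-3 + y) (k(y) = (y**2 + (y - 3)*y) + y = (y**2 + (-3 + y)*y) + y = (y**2 + y*(-3 + y)) + y = y + y**2 + y*(-3 + y))
a(j) = -4 + j**2 (a(j) = (j**2 + 0*j) - 4 = (j**2 + 0) - 4 = j**2 - 4 = -4 + j**2)
80*(40 + a(k(0))) = 80*(40 + (-4 + (2*0*(-1 + 0))**2)) = 80*(40 + (-4 + (2*0*(-1))**2)) = 80*(40 + (-4 + 0**2)) = 80*(40 + (-4 + 0)) = 80*(40 - 4) = 80*36 = 2880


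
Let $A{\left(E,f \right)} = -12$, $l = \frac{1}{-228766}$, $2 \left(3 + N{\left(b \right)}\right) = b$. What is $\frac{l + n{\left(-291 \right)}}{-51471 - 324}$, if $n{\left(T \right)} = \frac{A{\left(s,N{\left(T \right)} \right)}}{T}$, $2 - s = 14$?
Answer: $- \frac{101663}{127705188010} \approx -7.9608 \cdot 10^{-7}$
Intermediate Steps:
$N{\left(b \right)} = -3 + \frac{b}{2}$
$l = - \frac{1}{228766} \approx -4.3713 \cdot 10^{-6}$
$s = -12$ ($s = 2 - 14 = -12$)
$n{\left(T \right)} = - \frac{12}{T}$
$\frac{l + n{\left(-291 \right)}}{-51471 - 324} = \frac{- \frac{1}{228766} - \frac{12}{-291}}{-51471 - 324} = \frac{- \frac{1}{228766} - - \frac{4}{97}}{-51795} = \left(- \frac{1}{228766} + \frac{4}{97}\right) \left(- \frac{1}{51795}\right) = \frac{914967}{22190302} \left(- \frac{1}{51795}\right) = - \frac{101663}{127705188010}$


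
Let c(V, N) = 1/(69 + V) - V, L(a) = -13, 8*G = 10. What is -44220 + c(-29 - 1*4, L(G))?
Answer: -1590731/36 ≈ -44187.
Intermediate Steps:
G = 5/4 (G = (1/8)*10 = 5/4 ≈ 1.2500)
-44220 + c(-29 - 1*4, L(G)) = -44220 + (1 - (-29 - 1*4)**2 - 69*(-29 - 1*4))/(69 + (-29 - 1*4)) = -44220 + (1 - (-29 - 4)**2 - 69*(-29 - 4))/(69 + (-29 - 4)) = -44220 + (1 - 1*(-33)**2 - 69*(-33))/(69 - 33) = -44220 + (1 - 1*1089 + 2277)/36 = -44220 + (1 - 1089 + 2277)/36 = -44220 + (1/36)*1189 = -44220 + 1189/36 = -1590731/36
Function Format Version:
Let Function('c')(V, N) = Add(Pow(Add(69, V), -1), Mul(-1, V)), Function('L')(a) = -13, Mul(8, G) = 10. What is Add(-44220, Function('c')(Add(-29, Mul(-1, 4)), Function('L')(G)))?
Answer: Rational(-1590731, 36) ≈ -44187.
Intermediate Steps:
G = Rational(5, 4) (G = Mul(Rational(1, 8), 10) = Rational(5, 4) ≈ 1.2500)
Add(-44220, Function('c')(Add(-29, Mul(-1, 4)), Function('L')(G))) = Add(-44220, Mul(Pow(Add(69, Add(-29, Mul(-1, 4))), -1), Add(1, Mul(-1, Pow(Add(-29, Mul(-1, 4)), 2)), Mul(-69, Add(-29, Mul(-1, 4)))))) = Add(-44220, Mul(Pow(Add(69, Add(-29, -4)), -1), Add(1, Mul(-1, Pow(Add(-29, -4), 2)), Mul(-69, Add(-29, -4))))) = Add(-44220, Mul(Pow(Add(69, -33), -1), Add(1, Mul(-1, Pow(-33, 2)), Mul(-69, -33)))) = Add(-44220, Mul(Pow(36, -1), Add(1, Mul(-1, 1089), 2277))) = Add(-44220, Mul(Rational(1, 36), Add(1, -1089, 2277))) = Add(-44220, Mul(Rational(1, 36), 1189)) = Add(-44220, Rational(1189, 36)) = Rational(-1590731, 36)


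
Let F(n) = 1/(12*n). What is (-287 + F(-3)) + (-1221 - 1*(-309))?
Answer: -43165/36 ≈ -1199.0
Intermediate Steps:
F(n) = 1/(12*n)
(-287 + F(-3)) + (-1221 - 1*(-309)) = (-287 + (1/12)/(-3)) + (-1221 - 1*(-309)) = (-287 + (1/12)*(-⅓)) + (-1221 + 309) = (-287 - 1/36) - 912 = -10333/36 - 912 = -43165/36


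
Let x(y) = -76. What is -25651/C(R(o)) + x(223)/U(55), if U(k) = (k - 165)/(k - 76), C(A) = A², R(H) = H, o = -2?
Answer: -1413997/220 ≈ -6427.3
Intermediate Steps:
U(k) = (-165 + k)/(-76 + k)
-25651/C(R(o)) + x(223)/U(55) = -25651/((-2)²) - 76*(-76 + 55)/(-165 + 55) = -25651/4 - 76/(-110/(-21)) = -25651*¼ - 76/((-1/21*(-110))) = -25651/4 - 76/110/21 = -25651/4 - 76*21/110 = -25651/4 - 798/55 = -1413997/220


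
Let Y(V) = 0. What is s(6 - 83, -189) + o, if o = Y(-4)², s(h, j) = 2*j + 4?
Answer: -374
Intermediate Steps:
s(h, j) = 4 + 2*j
o = 0 (o = 0² = 0)
s(6 - 83, -189) + o = (4 + 2*(-189)) + 0 = (4 - 378) + 0 = -374 + 0 = -374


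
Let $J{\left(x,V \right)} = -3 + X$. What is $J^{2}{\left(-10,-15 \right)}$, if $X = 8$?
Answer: $25$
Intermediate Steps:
$J{\left(x,V \right)} = 5$ ($J{\left(x,V \right)} = -3 + 8 = 5$)
$J^{2}{\left(-10,-15 \right)} = 5^{2} = 25$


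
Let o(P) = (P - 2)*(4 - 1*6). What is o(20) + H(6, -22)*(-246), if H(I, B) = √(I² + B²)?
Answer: -36 - 492*√130 ≈ -5645.7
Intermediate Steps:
o(P) = 4 - 2*P (o(P) = (-2 + P)*(4 - 6) = (-2 + P)*(-2) = 4 - 2*P)
H(I, B) = √(B² + I²)
o(20) + H(6, -22)*(-246) = (4 - 2*20) + √((-22)² + 6²)*(-246) = (4 - 40) + √(484 + 36)*(-246) = -36 + √520*(-246) = -36 + (2*√130)*(-246) = -36 - 492*√130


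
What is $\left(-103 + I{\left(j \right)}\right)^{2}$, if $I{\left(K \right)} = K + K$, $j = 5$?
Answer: $8649$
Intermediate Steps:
$I{\left(K \right)} = 2 K$
$\left(-103 + I{\left(j \right)}\right)^{2} = \left(-103 + 2 \cdot 5\right)^{2} = \left(-103 + 10\right)^{2} = \left(-93\right)^{2} = 8649$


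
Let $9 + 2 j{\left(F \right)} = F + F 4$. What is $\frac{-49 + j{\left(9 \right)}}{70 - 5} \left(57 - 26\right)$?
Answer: $- \frac{961}{65} \approx -14.785$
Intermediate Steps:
$j{\left(F \right)} = - \frac{9}{2} + \frac{5 F}{2}$ ($j{\left(F \right)} = - \frac{9}{2} + \frac{F + F 4}{2} = - \frac{9}{2} + \frac{F + 4 F}{2} = - \frac{9}{2} + \frac{5 F}{2}$)
$\frac{-49 + j{\left(9 \right)}}{70 - 5} \left(57 - 26\right) = \frac{-49 + \left(- \frac{9}{2} + \frac{5}{2} \cdot 9\right)}{70 - 5} \left(57 - 26\right) = \frac{-49 + \left(- \frac{9}{2} + \frac{45}{2}\right)}{65} \cdot 31 = \left(-49 + 18\right) \frac{1}{65} \cdot 31 = \left(-31\right) \frac{1}{65} \cdot 31 = \left(- \frac{31}{65}\right) 31 = - \frac{961}{65}$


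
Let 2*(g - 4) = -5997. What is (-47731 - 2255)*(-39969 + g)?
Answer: 2147573511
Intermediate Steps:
g = -5989/2 (g = 4 + (1/2)*(-5997) = 4 - 5997/2 = -5989/2 ≈ -2994.5)
(-47731 - 2255)*(-39969 + g) = (-47731 - 2255)*(-39969 - 5989/2) = -49986*(-85927/2) = 2147573511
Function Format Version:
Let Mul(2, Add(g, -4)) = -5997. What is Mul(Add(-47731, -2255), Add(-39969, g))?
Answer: 2147573511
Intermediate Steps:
g = Rational(-5989, 2) (g = Add(4, Mul(Rational(1, 2), -5997)) = Add(4, Rational(-5997, 2)) = Rational(-5989, 2) ≈ -2994.5)
Mul(Add(-47731, -2255), Add(-39969, g)) = Mul(Add(-47731, -2255), Add(-39969, Rational(-5989, 2))) = Mul(-49986, Rational(-85927, 2)) = 2147573511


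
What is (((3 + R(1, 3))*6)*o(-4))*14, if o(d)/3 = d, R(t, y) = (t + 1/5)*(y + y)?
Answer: -51408/5 ≈ -10282.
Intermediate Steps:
R(t, y) = 2*y*(⅕ + t) (R(t, y) = (t + ⅕)*(2*y) = (⅕ + t)*(2*y) = 2*y*(⅕ + t))
o(d) = 3*d
(((3 + R(1, 3))*6)*o(-4))*14 = (((3 + (⅖)*3*(1 + 5*1))*6)*(3*(-4)))*14 = (((3 + (⅖)*3*(1 + 5))*6)*(-12))*14 = (((3 + (⅖)*3*6)*6)*(-12))*14 = (((3 + 36/5)*6)*(-12))*14 = (((51/5)*6)*(-12))*14 = ((306/5)*(-12))*14 = -3672/5*14 = -51408/5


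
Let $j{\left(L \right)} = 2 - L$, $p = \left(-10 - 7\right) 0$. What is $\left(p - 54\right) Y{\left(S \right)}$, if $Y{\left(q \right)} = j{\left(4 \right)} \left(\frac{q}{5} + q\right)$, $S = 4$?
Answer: $\frac{2592}{5} \approx 518.4$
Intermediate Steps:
$p = 0$ ($p = \left(-17\right) 0 = 0$)
$Y{\left(q \right)} = - \frac{12 q}{5}$ ($Y{\left(q \right)} = \left(2 - 4\right) \left(\frac{q}{5} + q\right) = \left(2 - 4\right) \left(q \frac{1}{5} + q\right) = - 2 \left(\frac{q}{5} + q\right) = - 2 \frac{6 q}{5} = - \frac{12 q}{5}$)
$\left(p - 54\right) Y{\left(S \right)} = \left(0 - 54\right) \left(\left(- \frac{12}{5}\right) 4\right) = \left(0 - 54\right) \left(- \frac{48}{5}\right) = \left(-54\right) \left(- \frac{48}{5}\right) = \frac{2592}{5}$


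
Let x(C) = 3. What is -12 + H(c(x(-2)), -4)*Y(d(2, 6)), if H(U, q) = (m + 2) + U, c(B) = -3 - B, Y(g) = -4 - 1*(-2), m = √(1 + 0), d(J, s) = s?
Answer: -6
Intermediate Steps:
m = 1 (m = √1 = 1)
Y(g) = -2 (Y(g) = -4 + 2 = -2)
H(U, q) = 3 + U (H(U, q) = (1 + 2) + U = 3 + U)
-12 + H(c(x(-2)), -4)*Y(d(2, 6)) = -12 + (3 + (-3 - 1*3))*(-2) = -12 + (3 + (-3 - 3))*(-2) = -12 + (3 - 6)*(-2) = -12 - 3*(-2) = -12 + 6 = -6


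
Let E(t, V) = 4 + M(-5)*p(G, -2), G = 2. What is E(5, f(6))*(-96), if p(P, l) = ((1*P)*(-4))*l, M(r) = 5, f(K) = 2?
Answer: -8064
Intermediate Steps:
p(P, l) = -4*P*l (p(P, l) = (P*(-4))*l = (-4*P)*l = -4*P*l)
E(t, V) = 84 (E(t, V) = 4 + 5*(-4*2*(-2)) = 4 + 5*16 = 4 + 80 = 84)
E(5, f(6))*(-96) = 84*(-96) = -8064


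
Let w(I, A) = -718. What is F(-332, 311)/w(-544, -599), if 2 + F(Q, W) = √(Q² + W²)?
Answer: 1/359 - √206945/718 ≈ -0.63080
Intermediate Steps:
F(Q, W) = -2 + √(Q² + W²)
F(-332, 311)/w(-544, -599) = (-2 + √((-332)² + 311²))/(-718) = (-2 + √(110224 + 96721))*(-1/718) = (-2 + √206945)*(-1/718) = 1/359 - √206945/718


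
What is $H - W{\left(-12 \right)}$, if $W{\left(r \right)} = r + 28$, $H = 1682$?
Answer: $1666$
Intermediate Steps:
$W{\left(r \right)} = 28 + r$
$H - W{\left(-12 \right)} = 1682 - \left(28 - 12\right) = 1682 - 16 = 1666$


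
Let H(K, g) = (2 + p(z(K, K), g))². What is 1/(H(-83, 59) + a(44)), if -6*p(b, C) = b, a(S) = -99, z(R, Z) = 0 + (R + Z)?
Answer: 9/7030 ≈ 0.0012802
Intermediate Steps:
z(R, Z) = R + Z
p(b, C) = -b/6
H(K, g) = (2 - K/3)² (H(K, g) = (2 - (K + K)/6)² = (2 - K/3)²)
1/(H(-83, 59) + a(44)) = 1/((-6 - 83)²/9 - 99) = 1/((⅑)*(-89)² - 99) = 1/((⅑)*7921 - 99) = 1/(7921/9 - 99) = 1/(7030/9) = 9/7030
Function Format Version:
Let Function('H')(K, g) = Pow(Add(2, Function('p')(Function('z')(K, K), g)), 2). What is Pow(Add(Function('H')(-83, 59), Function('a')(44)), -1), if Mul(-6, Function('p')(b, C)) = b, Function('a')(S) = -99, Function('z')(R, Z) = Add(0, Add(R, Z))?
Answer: Rational(9, 7030) ≈ 0.0012802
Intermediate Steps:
Function('z')(R, Z) = Add(R, Z)
Function('p')(b, C) = Mul(Rational(-1, 6), b)
Function('H')(K, g) = Pow(Add(2, Mul(Rational(-1, 3), K)), 2) (Function('H')(K, g) = Pow(Add(2, Mul(Rational(-1, 6), Add(K, K))), 2) = Pow(Add(2, Mul(Rational(-1, 6), Mul(2, K))), 2) = Pow(Add(2, Mul(Rational(-1, 3), K)), 2))
Pow(Add(Function('H')(-83, 59), Function('a')(44)), -1) = Pow(Add(Mul(Rational(1, 9), Pow(Add(-6, -83), 2)), -99), -1) = Pow(Add(Mul(Rational(1, 9), Pow(-89, 2)), -99), -1) = Pow(Add(Mul(Rational(1, 9), 7921), -99), -1) = Pow(Add(Rational(7921, 9), -99), -1) = Pow(Rational(7030, 9), -1) = Rational(9, 7030)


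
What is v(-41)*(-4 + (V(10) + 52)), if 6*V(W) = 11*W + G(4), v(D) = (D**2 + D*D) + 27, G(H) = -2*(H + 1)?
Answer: 657466/3 ≈ 2.1916e+5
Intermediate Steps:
G(H) = -2 - 2*H (G(H) = -2*(1 + H) = -2 - 2*H)
v(D) = 27 + 2*D**2 (v(D) = (D**2 + D**2) + 27 = 2*D**2 + 27 = 27 + 2*D**2)
V(W) = -5/3 + 11*W/6 (V(W) = (11*W + (-2 - 2*4))/6 = (11*W + (-2 - 8))/6 = (11*W - 10)/6 = (-10 + 11*W)/6 = -5/3 + 11*W/6)
v(-41)*(-4 + (V(10) + 52)) = (27 + 2*(-41)**2)*(-4 + ((-5/3 + (11/6)*10) + 52)) = (27 + 2*1681)*(-4 + ((-5/3 + 55/3) + 52)) = (27 + 3362)*(-4 + (50/3 + 52)) = 3389*(-4 + 206/3) = 3389*(194/3) = 657466/3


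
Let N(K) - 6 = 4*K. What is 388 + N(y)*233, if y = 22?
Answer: 22290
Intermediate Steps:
N(K) = 6 + 4*K
388 + N(y)*233 = 388 + (6 + 4*22)*233 = 388 + (6 + 88)*233 = 388 + 94*233 = 388 + 21902 = 22290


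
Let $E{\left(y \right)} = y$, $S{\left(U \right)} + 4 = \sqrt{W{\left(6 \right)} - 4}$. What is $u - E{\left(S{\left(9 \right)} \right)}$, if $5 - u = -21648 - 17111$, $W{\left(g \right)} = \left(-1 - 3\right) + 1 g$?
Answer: $38768 - i \sqrt{2} \approx 38768.0 - 1.4142 i$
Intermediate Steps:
$W{\left(g \right)} = -4 + g$
$S{\left(U \right)} = -4 + i \sqrt{2}$ ($S{\left(U \right)} = -4 + \sqrt{\left(-4 + 6\right) - 4} = -4 + \sqrt{2 - 4} = -4 + \sqrt{-2} = -4 + i \sqrt{2}$)
$u = 38764$ ($u = 5 - \left(-21648 - 17111\right) = 5 - -38759 = 5 + 38759 = 38764$)
$u - E{\left(S{\left(9 \right)} \right)} = 38764 - \left(-4 + i \sqrt{2}\right) = 38764 + \left(4 - i \sqrt{2}\right) = 38768 - i \sqrt{2}$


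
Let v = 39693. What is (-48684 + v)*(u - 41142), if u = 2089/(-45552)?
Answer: 5616685111581/15184 ≈ 3.6991e+8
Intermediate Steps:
u = -2089/45552 (u = 2089*(-1/45552) = -2089/45552 ≈ -0.045860)
(-48684 + v)*(u - 41142) = (-48684 + 39693)*(-2089/45552 - 41142) = -8991*(-1874102473/45552) = 5616685111581/15184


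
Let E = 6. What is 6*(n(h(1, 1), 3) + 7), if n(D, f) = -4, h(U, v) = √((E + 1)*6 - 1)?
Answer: 18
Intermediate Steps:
h(U, v) = √41 (h(U, v) = √((6 + 1)*6 - 1) = √(7*6 - 1) = √(42 - 1) = √41)
6*(n(h(1, 1), 3) + 7) = 6*(-4 + 7) = 6*3 = 18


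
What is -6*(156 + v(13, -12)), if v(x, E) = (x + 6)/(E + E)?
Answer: -3725/4 ≈ -931.25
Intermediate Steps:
v(x, E) = (6 + x)/(2*E) (v(x, E) = (6 + x)/((2*E)) = (6 + x)*(1/(2*E)) = (6 + x)/(2*E))
-6*(156 + v(13, -12)) = -6*(156 + (1/2)*(6 + 13)/(-12)) = -6*(156 + (1/2)*(-1/12)*19) = -6*(156 - 19/24) = -6*3725/24 = -3725/4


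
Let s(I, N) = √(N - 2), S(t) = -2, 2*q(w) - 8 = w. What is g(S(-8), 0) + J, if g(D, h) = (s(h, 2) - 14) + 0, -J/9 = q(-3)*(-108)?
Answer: 2416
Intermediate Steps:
q(w) = 4 + w/2
s(I, N) = √(-2 + N)
J = 2430 (J = -9*(4 + (½)*(-3))*(-108) = -9*(4 - 3/2)*(-108) = -45*(-108)/2 = -9*(-270) = 2430)
g(D, h) = -14 (g(D, h) = (√(-2 + 2) - 14) + 0 = (√0 - 14) + 0 = (0 - 14) + 0 = -14 + 0 = -14)
g(S(-8), 0) + J = -14 + 2430 = 2416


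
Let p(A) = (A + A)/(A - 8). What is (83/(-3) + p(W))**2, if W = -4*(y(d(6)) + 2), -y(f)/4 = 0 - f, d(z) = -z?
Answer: 145924/225 ≈ 648.55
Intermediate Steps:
y(f) = 4*f (y(f) = -4*(0 - f) = -(-4)*f = 4*f)
W = 88 (W = -4*(4*(-1*6) + 2) = -4*(4*(-6) + 2) = -4*(-24 + 2) = -4*(-22) = 88)
p(A) = 2*A/(-8 + A) (p(A) = (2*A)/(-8 + A) = 2*A/(-8 + A))
(83/(-3) + p(W))**2 = (83/(-3) + 2*88/(-8 + 88))**2 = (83*(-1/3) + 2*88/80)**2 = (-83/3 + 2*88*(1/80))**2 = (-83/3 + 11/5)**2 = (-382/15)**2 = 145924/225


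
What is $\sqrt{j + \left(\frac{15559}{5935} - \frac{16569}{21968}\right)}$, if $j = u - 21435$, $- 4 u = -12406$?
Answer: $\frac{i \sqrt{19476174179433139165}}{32595020} \approx 135.39 i$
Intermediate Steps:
$u = \frac{6203}{2}$ ($u = \left(- \frac{1}{4}\right) \left(-12406\right) = \frac{6203}{2} \approx 3101.5$)
$j = - \frac{36667}{2}$ ($j = \frac{6203}{2} - 21435 = - \frac{36667}{2} \approx -18334.0$)
$\sqrt{j + \left(\frac{15559}{5935} - \frac{16569}{21968}\right)} = \sqrt{- \frac{36667}{2} + \left(\frac{15559}{5935} - \frac{16569}{21968}\right)} = \sqrt{- \frac{36667}{2} + \frac{243463097}{130380080}} = \sqrt{- \frac{2390079733583}{130380080}} = \frac{i \sqrt{19476174179433139165}}{32595020}$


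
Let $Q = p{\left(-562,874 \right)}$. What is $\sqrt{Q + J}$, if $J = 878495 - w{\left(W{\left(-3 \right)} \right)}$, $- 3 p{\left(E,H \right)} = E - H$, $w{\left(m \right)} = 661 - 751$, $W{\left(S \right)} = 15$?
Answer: $\frac{\sqrt{7911573}}{3} \approx 937.58$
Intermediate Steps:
$w{\left(m \right)} = -90$ ($w{\left(m \right)} = 661 - 751 = -90$)
$p{\left(E,H \right)} = - \frac{E}{3} + \frac{H}{3}$ ($p{\left(E,H \right)} = - \frac{E - H}{3} = - \frac{E}{3} + \frac{H}{3}$)
$J = 878585$ ($J = 878495 - -90 = 878495 + 90 = 878585$)
$Q = \frac{1436}{3}$ ($Q = \left(- \frac{1}{3}\right) \left(-562\right) + \frac{1}{3} \cdot 874 = \frac{562}{3} + \frac{874}{3} = \frac{1436}{3} \approx 478.67$)
$\sqrt{Q + J} = \sqrt{\frac{1436}{3} + 878585} = \sqrt{\frac{2637191}{3}} = \frac{\sqrt{7911573}}{3}$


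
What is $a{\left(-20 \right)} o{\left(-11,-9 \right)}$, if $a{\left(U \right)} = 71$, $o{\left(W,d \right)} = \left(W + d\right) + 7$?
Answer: $-923$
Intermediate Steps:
$o{\left(W,d \right)} = 7 + W + d$
$a{\left(-20 \right)} o{\left(-11,-9 \right)} = 71 \left(7 - 11 - 9\right) = 71 \left(-13\right) = -923$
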